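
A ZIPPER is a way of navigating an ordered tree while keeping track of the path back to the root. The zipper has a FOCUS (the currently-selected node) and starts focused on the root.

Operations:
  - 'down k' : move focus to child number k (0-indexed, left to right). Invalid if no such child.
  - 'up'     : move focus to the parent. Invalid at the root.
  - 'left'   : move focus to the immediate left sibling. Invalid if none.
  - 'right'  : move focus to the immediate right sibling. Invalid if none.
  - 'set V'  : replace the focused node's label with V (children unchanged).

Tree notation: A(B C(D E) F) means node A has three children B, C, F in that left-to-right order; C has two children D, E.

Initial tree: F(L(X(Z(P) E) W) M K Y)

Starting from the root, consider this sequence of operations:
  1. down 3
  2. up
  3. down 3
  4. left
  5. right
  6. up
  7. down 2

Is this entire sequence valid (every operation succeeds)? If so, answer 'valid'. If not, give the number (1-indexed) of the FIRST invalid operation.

Answer: valid

Derivation:
Step 1 (down 3): focus=Y path=3 depth=1 children=[] left=['L', 'M', 'K'] right=[] parent=F
Step 2 (up): focus=F path=root depth=0 children=['L', 'M', 'K', 'Y'] (at root)
Step 3 (down 3): focus=Y path=3 depth=1 children=[] left=['L', 'M', 'K'] right=[] parent=F
Step 4 (left): focus=K path=2 depth=1 children=[] left=['L', 'M'] right=['Y'] parent=F
Step 5 (right): focus=Y path=3 depth=1 children=[] left=['L', 'M', 'K'] right=[] parent=F
Step 6 (up): focus=F path=root depth=0 children=['L', 'M', 'K', 'Y'] (at root)
Step 7 (down 2): focus=K path=2 depth=1 children=[] left=['L', 'M'] right=['Y'] parent=F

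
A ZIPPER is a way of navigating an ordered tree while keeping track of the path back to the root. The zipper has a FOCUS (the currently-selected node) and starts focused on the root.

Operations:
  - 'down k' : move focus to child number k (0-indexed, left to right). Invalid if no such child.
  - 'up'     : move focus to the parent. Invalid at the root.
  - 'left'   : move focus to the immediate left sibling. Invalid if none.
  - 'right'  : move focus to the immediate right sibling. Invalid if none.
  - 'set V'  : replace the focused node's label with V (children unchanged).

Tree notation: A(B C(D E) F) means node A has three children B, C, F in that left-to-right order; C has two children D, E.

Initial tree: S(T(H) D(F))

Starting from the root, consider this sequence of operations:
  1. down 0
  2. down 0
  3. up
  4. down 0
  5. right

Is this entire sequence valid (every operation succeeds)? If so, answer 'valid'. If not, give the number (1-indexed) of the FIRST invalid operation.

Step 1 (down 0): focus=T path=0 depth=1 children=['H'] left=[] right=['D'] parent=S
Step 2 (down 0): focus=H path=0/0 depth=2 children=[] left=[] right=[] parent=T
Step 3 (up): focus=T path=0 depth=1 children=['H'] left=[] right=['D'] parent=S
Step 4 (down 0): focus=H path=0/0 depth=2 children=[] left=[] right=[] parent=T
Step 5 (right): INVALID

Answer: 5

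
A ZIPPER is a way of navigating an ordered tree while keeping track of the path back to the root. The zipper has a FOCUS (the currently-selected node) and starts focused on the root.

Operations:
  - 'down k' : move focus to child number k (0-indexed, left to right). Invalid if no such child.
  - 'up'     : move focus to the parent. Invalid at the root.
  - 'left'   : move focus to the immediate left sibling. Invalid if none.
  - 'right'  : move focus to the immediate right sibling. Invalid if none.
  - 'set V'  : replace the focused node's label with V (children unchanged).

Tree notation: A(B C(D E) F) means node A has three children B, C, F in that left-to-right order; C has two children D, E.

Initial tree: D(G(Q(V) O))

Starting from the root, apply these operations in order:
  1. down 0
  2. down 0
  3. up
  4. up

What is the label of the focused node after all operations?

Step 1 (down 0): focus=G path=0 depth=1 children=['Q', 'O'] left=[] right=[] parent=D
Step 2 (down 0): focus=Q path=0/0 depth=2 children=['V'] left=[] right=['O'] parent=G
Step 3 (up): focus=G path=0 depth=1 children=['Q', 'O'] left=[] right=[] parent=D
Step 4 (up): focus=D path=root depth=0 children=['G'] (at root)

Answer: D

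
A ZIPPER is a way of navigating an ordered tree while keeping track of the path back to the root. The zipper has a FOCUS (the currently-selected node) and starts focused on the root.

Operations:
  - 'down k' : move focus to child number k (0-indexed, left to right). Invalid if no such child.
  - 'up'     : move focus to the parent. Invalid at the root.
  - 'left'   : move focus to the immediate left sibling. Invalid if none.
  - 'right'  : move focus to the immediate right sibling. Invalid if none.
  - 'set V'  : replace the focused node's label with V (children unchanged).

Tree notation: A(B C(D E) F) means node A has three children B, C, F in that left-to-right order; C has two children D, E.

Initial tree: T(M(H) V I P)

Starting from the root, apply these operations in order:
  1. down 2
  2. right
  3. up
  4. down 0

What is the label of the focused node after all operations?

Step 1 (down 2): focus=I path=2 depth=1 children=[] left=['M', 'V'] right=['P'] parent=T
Step 2 (right): focus=P path=3 depth=1 children=[] left=['M', 'V', 'I'] right=[] parent=T
Step 3 (up): focus=T path=root depth=0 children=['M', 'V', 'I', 'P'] (at root)
Step 4 (down 0): focus=M path=0 depth=1 children=['H'] left=[] right=['V', 'I', 'P'] parent=T

Answer: M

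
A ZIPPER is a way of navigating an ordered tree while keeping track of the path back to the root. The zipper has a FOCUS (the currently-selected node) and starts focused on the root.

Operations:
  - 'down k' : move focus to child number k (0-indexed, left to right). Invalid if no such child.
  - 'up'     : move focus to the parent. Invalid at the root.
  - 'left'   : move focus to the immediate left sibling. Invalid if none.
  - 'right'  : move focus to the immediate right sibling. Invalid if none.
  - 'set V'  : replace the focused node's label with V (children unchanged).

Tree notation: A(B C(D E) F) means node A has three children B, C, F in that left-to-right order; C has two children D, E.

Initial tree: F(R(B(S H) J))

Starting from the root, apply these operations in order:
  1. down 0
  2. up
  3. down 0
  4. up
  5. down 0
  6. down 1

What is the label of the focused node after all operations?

Step 1 (down 0): focus=R path=0 depth=1 children=['B', 'J'] left=[] right=[] parent=F
Step 2 (up): focus=F path=root depth=0 children=['R'] (at root)
Step 3 (down 0): focus=R path=0 depth=1 children=['B', 'J'] left=[] right=[] parent=F
Step 4 (up): focus=F path=root depth=0 children=['R'] (at root)
Step 5 (down 0): focus=R path=0 depth=1 children=['B', 'J'] left=[] right=[] parent=F
Step 6 (down 1): focus=J path=0/1 depth=2 children=[] left=['B'] right=[] parent=R

Answer: J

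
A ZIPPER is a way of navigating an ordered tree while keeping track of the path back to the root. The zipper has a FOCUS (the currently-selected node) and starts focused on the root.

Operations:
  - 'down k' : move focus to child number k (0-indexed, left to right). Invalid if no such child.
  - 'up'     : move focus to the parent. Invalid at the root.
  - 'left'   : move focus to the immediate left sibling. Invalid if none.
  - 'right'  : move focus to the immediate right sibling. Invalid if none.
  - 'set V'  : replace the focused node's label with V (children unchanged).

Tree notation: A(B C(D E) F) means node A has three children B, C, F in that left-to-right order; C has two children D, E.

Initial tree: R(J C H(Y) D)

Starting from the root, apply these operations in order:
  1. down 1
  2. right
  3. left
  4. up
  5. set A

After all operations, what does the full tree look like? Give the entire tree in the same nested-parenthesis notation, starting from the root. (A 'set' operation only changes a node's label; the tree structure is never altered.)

Answer: A(J C H(Y) D)

Derivation:
Step 1 (down 1): focus=C path=1 depth=1 children=[] left=['J'] right=['H', 'D'] parent=R
Step 2 (right): focus=H path=2 depth=1 children=['Y'] left=['J', 'C'] right=['D'] parent=R
Step 3 (left): focus=C path=1 depth=1 children=[] left=['J'] right=['H', 'D'] parent=R
Step 4 (up): focus=R path=root depth=0 children=['J', 'C', 'H', 'D'] (at root)
Step 5 (set A): focus=A path=root depth=0 children=['J', 'C', 'H', 'D'] (at root)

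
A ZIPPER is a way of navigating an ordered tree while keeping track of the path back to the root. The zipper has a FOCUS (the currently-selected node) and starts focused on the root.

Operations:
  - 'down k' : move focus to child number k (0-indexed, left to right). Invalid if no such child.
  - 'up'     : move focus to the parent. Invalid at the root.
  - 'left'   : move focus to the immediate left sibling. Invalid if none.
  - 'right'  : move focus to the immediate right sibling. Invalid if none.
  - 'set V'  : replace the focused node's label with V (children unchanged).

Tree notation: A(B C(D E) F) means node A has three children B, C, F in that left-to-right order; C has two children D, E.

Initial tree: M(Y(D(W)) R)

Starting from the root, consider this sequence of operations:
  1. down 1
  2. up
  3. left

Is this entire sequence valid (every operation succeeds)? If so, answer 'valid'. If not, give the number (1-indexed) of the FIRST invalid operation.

Answer: 3

Derivation:
Step 1 (down 1): focus=R path=1 depth=1 children=[] left=['Y'] right=[] parent=M
Step 2 (up): focus=M path=root depth=0 children=['Y', 'R'] (at root)
Step 3 (left): INVALID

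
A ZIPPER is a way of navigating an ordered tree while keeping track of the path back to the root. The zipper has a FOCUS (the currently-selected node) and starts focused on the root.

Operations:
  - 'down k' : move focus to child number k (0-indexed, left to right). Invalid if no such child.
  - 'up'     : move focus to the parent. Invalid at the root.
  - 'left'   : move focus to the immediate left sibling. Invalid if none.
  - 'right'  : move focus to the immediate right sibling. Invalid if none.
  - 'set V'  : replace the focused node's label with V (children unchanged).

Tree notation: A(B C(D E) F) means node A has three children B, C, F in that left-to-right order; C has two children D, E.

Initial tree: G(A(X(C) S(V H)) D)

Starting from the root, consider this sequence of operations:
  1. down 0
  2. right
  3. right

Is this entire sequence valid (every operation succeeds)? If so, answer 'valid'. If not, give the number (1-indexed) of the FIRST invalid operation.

Answer: 3

Derivation:
Step 1 (down 0): focus=A path=0 depth=1 children=['X', 'S'] left=[] right=['D'] parent=G
Step 2 (right): focus=D path=1 depth=1 children=[] left=['A'] right=[] parent=G
Step 3 (right): INVALID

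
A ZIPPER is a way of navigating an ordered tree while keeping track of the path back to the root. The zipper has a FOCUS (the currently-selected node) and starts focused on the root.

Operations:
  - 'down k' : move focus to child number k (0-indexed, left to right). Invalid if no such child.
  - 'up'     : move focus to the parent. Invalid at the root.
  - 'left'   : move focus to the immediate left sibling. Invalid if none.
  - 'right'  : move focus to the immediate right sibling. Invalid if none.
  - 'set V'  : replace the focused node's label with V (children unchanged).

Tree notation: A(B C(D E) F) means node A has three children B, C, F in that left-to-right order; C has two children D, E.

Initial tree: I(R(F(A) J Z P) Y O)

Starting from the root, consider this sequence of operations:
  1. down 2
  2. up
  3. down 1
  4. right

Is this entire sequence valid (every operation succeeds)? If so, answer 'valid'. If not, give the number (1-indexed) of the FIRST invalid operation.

Step 1 (down 2): focus=O path=2 depth=1 children=[] left=['R', 'Y'] right=[] parent=I
Step 2 (up): focus=I path=root depth=0 children=['R', 'Y', 'O'] (at root)
Step 3 (down 1): focus=Y path=1 depth=1 children=[] left=['R'] right=['O'] parent=I
Step 4 (right): focus=O path=2 depth=1 children=[] left=['R', 'Y'] right=[] parent=I

Answer: valid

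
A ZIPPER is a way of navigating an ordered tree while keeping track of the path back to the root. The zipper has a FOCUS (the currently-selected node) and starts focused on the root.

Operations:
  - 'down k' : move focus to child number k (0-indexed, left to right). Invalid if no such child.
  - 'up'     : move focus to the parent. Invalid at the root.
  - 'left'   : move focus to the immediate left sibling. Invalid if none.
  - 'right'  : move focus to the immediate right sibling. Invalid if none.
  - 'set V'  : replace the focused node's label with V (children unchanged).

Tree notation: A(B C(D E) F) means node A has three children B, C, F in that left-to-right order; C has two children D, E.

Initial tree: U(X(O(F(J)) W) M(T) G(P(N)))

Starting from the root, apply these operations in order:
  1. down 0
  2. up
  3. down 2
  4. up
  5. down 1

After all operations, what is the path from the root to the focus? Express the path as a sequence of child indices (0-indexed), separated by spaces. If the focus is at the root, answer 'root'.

Answer: 1

Derivation:
Step 1 (down 0): focus=X path=0 depth=1 children=['O', 'W'] left=[] right=['M', 'G'] parent=U
Step 2 (up): focus=U path=root depth=0 children=['X', 'M', 'G'] (at root)
Step 3 (down 2): focus=G path=2 depth=1 children=['P'] left=['X', 'M'] right=[] parent=U
Step 4 (up): focus=U path=root depth=0 children=['X', 'M', 'G'] (at root)
Step 5 (down 1): focus=M path=1 depth=1 children=['T'] left=['X'] right=['G'] parent=U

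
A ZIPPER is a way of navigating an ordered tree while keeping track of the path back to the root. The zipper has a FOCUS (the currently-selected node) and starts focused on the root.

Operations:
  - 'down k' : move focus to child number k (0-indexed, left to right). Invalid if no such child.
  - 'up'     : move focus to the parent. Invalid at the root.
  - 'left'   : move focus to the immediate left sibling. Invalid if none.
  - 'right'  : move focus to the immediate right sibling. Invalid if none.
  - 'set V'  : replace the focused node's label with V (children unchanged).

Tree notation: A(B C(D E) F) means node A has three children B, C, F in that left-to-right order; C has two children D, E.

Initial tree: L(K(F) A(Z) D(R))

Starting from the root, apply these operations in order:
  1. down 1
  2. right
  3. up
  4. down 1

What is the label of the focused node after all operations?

Step 1 (down 1): focus=A path=1 depth=1 children=['Z'] left=['K'] right=['D'] parent=L
Step 2 (right): focus=D path=2 depth=1 children=['R'] left=['K', 'A'] right=[] parent=L
Step 3 (up): focus=L path=root depth=0 children=['K', 'A', 'D'] (at root)
Step 4 (down 1): focus=A path=1 depth=1 children=['Z'] left=['K'] right=['D'] parent=L

Answer: A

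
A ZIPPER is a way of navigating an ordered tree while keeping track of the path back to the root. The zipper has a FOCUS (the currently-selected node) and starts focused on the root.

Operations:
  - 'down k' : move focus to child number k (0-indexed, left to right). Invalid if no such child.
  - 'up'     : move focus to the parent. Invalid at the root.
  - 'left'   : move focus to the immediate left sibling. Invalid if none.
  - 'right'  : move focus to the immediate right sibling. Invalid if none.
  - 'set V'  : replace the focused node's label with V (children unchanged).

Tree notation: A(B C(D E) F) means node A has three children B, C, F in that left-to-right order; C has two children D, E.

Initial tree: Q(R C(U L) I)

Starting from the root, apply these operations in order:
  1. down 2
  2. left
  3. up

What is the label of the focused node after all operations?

Answer: Q

Derivation:
Step 1 (down 2): focus=I path=2 depth=1 children=[] left=['R', 'C'] right=[] parent=Q
Step 2 (left): focus=C path=1 depth=1 children=['U', 'L'] left=['R'] right=['I'] parent=Q
Step 3 (up): focus=Q path=root depth=0 children=['R', 'C', 'I'] (at root)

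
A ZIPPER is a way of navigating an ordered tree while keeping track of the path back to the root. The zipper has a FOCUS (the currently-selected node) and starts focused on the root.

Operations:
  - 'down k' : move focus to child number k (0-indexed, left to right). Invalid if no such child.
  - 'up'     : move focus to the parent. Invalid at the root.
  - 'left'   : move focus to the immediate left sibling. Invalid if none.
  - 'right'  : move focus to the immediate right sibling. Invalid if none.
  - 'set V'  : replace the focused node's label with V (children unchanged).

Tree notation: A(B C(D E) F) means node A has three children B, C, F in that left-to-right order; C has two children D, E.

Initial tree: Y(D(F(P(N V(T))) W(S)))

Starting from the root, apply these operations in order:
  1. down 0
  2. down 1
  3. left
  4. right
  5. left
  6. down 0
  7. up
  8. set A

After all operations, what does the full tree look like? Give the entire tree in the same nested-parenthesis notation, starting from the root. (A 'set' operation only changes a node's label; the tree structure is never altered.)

Step 1 (down 0): focus=D path=0 depth=1 children=['F', 'W'] left=[] right=[] parent=Y
Step 2 (down 1): focus=W path=0/1 depth=2 children=['S'] left=['F'] right=[] parent=D
Step 3 (left): focus=F path=0/0 depth=2 children=['P'] left=[] right=['W'] parent=D
Step 4 (right): focus=W path=0/1 depth=2 children=['S'] left=['F'] right=[] parent=D
Step 5 (left): focus=F path=0/0 depth=2 children=['P'] left=[] right=['W'] parent=D
Step 6 (down 0): focus=P path=0/0/0 depth=3 children=['N', 'V'] left=[] right=[] parent=F
Step 7 (up): focus=F path=0/0 depth=2 children=['P'] left=[] right=['W'] parent=D
Step 8 (set A): focus=A path=0/0 depth=2 children=['P'] left=[] right=['W'] parent=D

Answer: Y(D(A(P(N V(T))) W(S)))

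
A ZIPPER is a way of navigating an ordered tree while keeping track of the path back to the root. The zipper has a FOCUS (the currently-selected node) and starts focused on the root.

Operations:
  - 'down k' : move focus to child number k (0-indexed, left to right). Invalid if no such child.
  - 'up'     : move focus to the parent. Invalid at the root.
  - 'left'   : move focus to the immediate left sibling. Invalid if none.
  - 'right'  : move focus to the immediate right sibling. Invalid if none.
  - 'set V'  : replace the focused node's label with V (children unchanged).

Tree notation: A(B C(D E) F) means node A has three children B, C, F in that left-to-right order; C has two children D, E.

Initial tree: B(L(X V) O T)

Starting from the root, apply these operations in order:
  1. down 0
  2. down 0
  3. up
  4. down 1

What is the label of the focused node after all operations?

Step 1 (down 0): focus=L path=0 depth=1 children=['X', 'V'] left=[] right=['O', 'T'] parent=B
Step 2 (down 0): focus=X path=0/0 depth=2 children=[] left=[] right=['V'] parent=L
Step 3 (up): focus=L path=0 depth=1 children=['X', 'V'] left=[] right=['O', 'T'] parent=B
Step 4 (down 1): focus=V path=0/1 depth=2 children=[] left=['X'] right=[] parent=L

Answer: V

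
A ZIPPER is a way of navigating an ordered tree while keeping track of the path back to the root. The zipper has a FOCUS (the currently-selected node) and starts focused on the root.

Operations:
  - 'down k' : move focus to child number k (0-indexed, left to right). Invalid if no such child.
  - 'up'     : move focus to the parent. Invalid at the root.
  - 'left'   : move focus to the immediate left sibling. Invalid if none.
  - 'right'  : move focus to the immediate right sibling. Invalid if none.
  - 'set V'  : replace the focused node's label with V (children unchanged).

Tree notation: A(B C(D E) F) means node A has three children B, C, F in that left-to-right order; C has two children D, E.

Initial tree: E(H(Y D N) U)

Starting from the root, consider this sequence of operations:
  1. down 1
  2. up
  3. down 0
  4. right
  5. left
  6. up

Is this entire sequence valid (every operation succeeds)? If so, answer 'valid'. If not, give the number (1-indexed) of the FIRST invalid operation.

Answer: valid

Derivation:
Step 1 (down 1): focus=U path=1 depth=1 children=[] left=['H'] right=[] parent=E
Step 2 (up): focus=E path=root depth=0 children=['H', 'U'] (at root)
Step 3 (down 0): focus=H path=0 depth=1 children=['Y', 'D', 'N'] left=[] right=['U'] parent=E
Step 4 (right): focus=U path=1 depth=1 children=[] left=['H'] right=[] parent=E
Step 5 (left): focus=H path=0 depth=1 children=['Y', 'D', 'N'] left=[] right=['U'] parent=E
Step 6 (up): focus=E path=root depth=0 children=['H', 'U'] (at root)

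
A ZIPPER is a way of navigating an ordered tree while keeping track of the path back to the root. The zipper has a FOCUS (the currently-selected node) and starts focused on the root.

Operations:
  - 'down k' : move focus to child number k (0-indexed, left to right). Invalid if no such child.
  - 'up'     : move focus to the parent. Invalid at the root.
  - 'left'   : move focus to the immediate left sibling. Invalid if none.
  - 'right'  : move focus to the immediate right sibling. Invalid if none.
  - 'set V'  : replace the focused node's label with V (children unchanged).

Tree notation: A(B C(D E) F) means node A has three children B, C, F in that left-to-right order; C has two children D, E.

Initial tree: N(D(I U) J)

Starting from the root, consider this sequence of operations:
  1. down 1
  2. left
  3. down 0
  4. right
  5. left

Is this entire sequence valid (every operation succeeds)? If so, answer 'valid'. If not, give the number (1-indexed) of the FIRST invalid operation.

Answer: valid

Derivation:
Step 1 (down 1): focus=J path=1 depth=1 children=[] left=['D'] right=[] parent=N
Step 2 (left): focus=D path=0 depth=1 children=['I', 'U'] left=[] right=['J'] parent=N
Step 3 (down 0): focus=I path=0/0 depth=2 children=[] left=[] right=['U'] parent=D
Step 4 (right): focus=U path=0/1 depth=2 children=[] left=['I'] right=[] parent=D
Step 5 (left): focus=I path=0/0 depth=2 children=[] left=[] right=['U'] parent=D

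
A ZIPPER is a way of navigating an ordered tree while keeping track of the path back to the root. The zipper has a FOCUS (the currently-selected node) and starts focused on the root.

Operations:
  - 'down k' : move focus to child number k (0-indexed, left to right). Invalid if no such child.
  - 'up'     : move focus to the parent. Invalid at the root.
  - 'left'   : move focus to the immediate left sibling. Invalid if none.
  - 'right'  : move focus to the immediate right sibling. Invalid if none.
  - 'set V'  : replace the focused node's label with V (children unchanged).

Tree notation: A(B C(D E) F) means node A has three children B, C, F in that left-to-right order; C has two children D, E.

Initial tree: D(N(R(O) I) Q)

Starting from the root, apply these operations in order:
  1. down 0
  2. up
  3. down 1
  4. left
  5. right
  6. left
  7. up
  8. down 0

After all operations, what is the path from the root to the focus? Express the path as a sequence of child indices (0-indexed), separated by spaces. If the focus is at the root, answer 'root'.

Answer: 0

Derivation:
Step 1 (down 0): focus=N path=0 depth=1 children=['R', 'I'] left=[] right=['Q'] parent=D
Step 2 (up): focus=D path=root depth=0 children=['N', 'Q'] (at root)
Step 3 (down 1): focus=Q path=1 depth=1 children=[] left=['N'] right=[] parent=D
Step 4 (left): focus=N path=0 depth=1 children=['R', 'I'] left=[] right=['Q'] parent=D
Step 5 (right): focus=Q path=1 depth=1 children=[] left=['N'] right=[] parent=D
Step 6 (left): focus=N path=0 depth=1 children=['R', 'I'] left=[] right=['Q'] parent=D
Step 7 (up): focus=D path=root depth=0 children=['N', 'Q'] (at root)
Step 8 (down 0): focus=N path=0 depth=1 children=['R', 'I'] left=[] right=['Q'] parent=D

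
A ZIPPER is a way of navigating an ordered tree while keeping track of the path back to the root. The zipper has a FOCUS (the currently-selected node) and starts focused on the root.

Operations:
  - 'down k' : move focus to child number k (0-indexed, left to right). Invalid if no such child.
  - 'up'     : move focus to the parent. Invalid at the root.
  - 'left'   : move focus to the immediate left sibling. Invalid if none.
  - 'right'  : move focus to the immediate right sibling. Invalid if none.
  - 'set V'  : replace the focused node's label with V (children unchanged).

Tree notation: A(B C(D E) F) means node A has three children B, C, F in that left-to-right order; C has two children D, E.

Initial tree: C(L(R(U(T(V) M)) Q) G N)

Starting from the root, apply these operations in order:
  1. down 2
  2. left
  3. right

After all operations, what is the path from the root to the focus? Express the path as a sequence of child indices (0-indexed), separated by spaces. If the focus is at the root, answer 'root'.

Answer: 2

Derivation:
Step 1 (down 2): focus=N path=2 depth=1 children=[] left=['L', 'G'] right=[] parent=C
Step 2 (left): focus=G path=1 depth=1 children=[] left=['L'] right=['N'] parent=C
Step 3 (right): focus=N path=2 depth=1 children=[] left=['L', 'G'] right=[] parent=C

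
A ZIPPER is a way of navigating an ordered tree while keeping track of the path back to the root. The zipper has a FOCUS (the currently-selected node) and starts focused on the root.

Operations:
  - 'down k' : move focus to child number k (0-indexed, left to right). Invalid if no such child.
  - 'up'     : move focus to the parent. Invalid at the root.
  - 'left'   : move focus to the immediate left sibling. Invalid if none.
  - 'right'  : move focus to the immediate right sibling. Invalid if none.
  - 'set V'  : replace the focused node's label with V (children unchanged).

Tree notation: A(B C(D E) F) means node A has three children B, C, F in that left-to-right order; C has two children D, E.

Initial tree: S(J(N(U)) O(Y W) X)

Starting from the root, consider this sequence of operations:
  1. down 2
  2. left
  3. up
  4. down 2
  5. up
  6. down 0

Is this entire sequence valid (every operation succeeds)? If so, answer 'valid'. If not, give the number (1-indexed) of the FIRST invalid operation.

Answer: valid

Derivation:
Step 1 (down 2): focus=X path=2 depth=1 children=[] left=['J', 'O'] right=[] parent=S
Step 2 (left): focus=O path=1 depth=1 children=['Y', 'W'] left=['J'] right=['X'] parent=S
Step 3 (up): focus=S path=root depth=0 children=['J', 'O', 'X'] (at root)
Step 4 (down 2): focus=X path=2 depth=1 children=[] left=['J', 'O'] right=[] parent=S
Step 5 (up): focus=S path=root depth=0 children=['J', 'O', 'X'] (at root)
Step 6 (down 0): focus=J path=0 depth=1 children=['N'] left=[] right=['O', 'X'] parent=S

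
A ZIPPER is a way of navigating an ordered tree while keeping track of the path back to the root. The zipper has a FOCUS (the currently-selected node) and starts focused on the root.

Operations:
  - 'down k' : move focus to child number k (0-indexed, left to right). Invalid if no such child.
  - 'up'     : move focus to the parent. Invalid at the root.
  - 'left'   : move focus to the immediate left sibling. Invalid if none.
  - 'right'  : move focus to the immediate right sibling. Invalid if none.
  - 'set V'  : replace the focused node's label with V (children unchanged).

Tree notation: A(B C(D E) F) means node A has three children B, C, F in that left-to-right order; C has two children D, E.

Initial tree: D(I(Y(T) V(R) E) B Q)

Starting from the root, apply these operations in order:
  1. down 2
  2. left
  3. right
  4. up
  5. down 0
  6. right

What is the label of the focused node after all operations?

Step 1 (down 2): focus=Q path=2 depth=1 children=[] left=['I', 'B'] right=[] parent=D
Step 2 (left): focus=B path=1 depth=1 children=[] left=['I'] right=['Q'] parent=D
Step 3 (right): focus=Q path=2 depth=1 children=[] left=['I', 'B'] right=[] parent=D
Step 4 (up): focus=D path=root depth=0 children=['I', 'B', 'Q'] (at root)
Step 5 (down 0): focus=I path=0 depth=1 children=['Y', 'V', 'E'] left=[] right=['B', 'Q'] parent=D
Step 6 (right): focus=B path=1 depth=1 children=[] left=['I'] right=['Q'] parent=D

Answer: B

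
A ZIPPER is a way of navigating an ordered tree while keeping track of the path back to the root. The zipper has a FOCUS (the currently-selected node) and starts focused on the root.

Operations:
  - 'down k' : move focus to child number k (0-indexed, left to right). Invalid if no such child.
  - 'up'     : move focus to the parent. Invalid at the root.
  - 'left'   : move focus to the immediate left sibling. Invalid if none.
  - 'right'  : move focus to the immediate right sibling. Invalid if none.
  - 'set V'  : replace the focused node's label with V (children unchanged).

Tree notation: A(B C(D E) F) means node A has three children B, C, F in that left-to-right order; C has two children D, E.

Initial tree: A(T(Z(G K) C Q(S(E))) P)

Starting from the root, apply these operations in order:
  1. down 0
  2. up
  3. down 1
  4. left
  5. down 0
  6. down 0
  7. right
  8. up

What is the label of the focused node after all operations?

Step 1 (down 0): focus=T path=0 depth=1 children=['Z', 'C', 'Q'] left=[] right=['P'] parent=A
Step 2 (up): focus=A path=root depth=0 children=['T', 'P'] (at root)
Step 3 (down 1): focus=P path=1 depth=1 children=[] left=['T'] right=[] parent=A
Step 4 (left): focus=T path=0 depth=1 children=['Z', 'C', 'Q'] left=[] right=['P'] parent=A
Step 5 (down 0): focus=Z path=0/0 depth=2 children=['G', 'K'] left=[] right=['C', 'Q'] parent=T
Step 6 (down 0): focus=G path=0/0/0 depth=3 children=[] left=[] right=['K'] parent=Z
Step 7 (right): focus=K path=0/0/1 depth=3 children=[] left=['G'] right=[] parent=Z
Step 8 (up): focus=Z path=0/0 depth=2 children=['G', 'K'] left=[] right=['C', 'Q'] parent=T

Answer: Z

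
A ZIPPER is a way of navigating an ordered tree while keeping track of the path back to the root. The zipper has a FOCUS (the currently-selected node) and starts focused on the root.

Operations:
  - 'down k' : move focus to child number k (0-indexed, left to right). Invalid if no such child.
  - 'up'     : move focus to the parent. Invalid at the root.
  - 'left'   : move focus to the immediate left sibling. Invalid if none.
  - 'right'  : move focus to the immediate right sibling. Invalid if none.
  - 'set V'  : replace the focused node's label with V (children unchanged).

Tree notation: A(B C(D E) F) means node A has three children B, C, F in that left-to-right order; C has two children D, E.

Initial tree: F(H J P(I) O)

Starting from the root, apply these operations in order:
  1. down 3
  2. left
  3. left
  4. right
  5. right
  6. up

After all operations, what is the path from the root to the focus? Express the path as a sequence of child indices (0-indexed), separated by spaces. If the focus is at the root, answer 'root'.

Step 1 (down 3): focus=O path=3 depth=1 children=[] left=['H', 'J', 'P'] right=[] parent=F
Step 2 (left): focus=P path=2 depth=1 children=['I'] left=['H', 'J'] right=['O'] parent=F
Step 3 (left): focus=J path=1 depth=1 children=[] left=['H'] right=['P', 'O'] parent=F
Step 4 (right): focus=P path=2 depth=1 children=['I'] left=['H', 'J'] right=['O'] parent=F
Step 5 (right): focus=O path=3 depth=1 children=[] left=['H', 'J', 'P'] right=[] parent=F
Step 6 (up): focus=F path=root depth=0 children=['H', 'J', 'P', 'O'] (at root)

Answer: root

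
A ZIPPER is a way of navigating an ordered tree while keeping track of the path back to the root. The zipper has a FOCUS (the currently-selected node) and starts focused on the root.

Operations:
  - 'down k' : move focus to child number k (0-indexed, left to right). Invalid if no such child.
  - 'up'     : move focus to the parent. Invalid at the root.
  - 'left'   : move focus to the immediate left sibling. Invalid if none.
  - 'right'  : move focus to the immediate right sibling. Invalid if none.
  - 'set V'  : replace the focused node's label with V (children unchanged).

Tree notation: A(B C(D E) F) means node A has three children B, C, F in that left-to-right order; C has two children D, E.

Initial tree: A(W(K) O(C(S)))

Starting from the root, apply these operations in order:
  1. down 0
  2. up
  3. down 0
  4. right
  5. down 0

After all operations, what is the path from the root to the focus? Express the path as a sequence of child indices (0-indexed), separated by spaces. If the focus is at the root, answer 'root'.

Answer: 1 0

Derivation:
Step 1 (down 0): focus=W path=0 depth=1 children=['K'] left=[] right=['O'] parent=A
Step 2 (up): focus=A path=root depth=0 children=['W', 'O'] (at root)
Step 3 (down 0): focus=W path=0 depth=1 children=['K'] left=[] right=['O'] parent=A
Step 4 (right): focus=O path=1 depth=1 children=['C'] left=['W'] right=[] parent=A
Step 5 (down 0): focus=C path=1/0 depth=2 children=['S'] left=[] right=[] parent=O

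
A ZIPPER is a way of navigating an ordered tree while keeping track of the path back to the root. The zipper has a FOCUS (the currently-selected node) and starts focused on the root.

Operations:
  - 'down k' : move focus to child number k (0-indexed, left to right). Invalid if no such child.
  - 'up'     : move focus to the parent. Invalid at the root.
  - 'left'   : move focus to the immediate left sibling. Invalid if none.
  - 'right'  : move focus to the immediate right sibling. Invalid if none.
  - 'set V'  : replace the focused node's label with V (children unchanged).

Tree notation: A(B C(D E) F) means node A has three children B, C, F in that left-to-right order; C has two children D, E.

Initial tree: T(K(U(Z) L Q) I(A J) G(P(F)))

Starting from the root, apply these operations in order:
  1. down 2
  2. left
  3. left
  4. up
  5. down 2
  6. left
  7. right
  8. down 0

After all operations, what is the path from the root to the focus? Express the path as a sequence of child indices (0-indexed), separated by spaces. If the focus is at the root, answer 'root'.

Answer: 2 0

Derivation:
Step 1 (down 2): focus=G path=2 depth=1 children=['P'] left=['K', 'I'] right=[] parent=T
Step 2 (left): focus=I path=1 depth=1 children=['A', 'J'] left=['K'] right=['G'] parent=T
Step 3 (left): focus=K path=0 depth=1 children=['U', 'L', 'Q'] left=[] right=['I', 'G'] parent=T
Step 4 (up): focus=T path=root depth=0 children=['K', 'I', 'G'] (at root)
Step 5 (down 2): focus=G path=2 depth=1 children=['P'] left=['K', 'I'] right=[] parent=T
Step 6 (left): focus=I path=1 depth=1 children=['A', 'J'] left=['K'] right=['G'] parent=T
Step 7 (right): focus=G path=2 depth=1 children=['P'] left=['K', 'I'] right=[] parent=T
Step 8 (down 0): focus=P path=2/0 depth=2 children=['F'] left=[] right=[] parent=G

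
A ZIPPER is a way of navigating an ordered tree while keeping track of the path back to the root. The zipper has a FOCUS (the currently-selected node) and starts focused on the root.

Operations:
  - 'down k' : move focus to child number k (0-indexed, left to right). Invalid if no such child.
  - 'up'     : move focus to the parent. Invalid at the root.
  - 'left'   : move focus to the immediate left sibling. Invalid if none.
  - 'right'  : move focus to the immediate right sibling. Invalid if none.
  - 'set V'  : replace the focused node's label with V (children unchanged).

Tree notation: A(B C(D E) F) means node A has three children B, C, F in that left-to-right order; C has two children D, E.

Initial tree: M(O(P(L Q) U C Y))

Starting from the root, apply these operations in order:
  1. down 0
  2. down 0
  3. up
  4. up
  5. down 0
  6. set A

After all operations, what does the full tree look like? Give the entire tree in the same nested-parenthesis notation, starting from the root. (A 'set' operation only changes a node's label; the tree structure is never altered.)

Answer: M(A(P(L Q) U C Y))

Derivation:
Step 1 (down 0): focus=O path=0 depth=1 children=['P', 'U', 'C', 'Y'] left=[] right=[] parent=M
Step 2 (down 0): focus=P path=0/0 depth=2 children=['L', 'Q'] left=[] right=['U', 'C', 'Y'] parent=O
Step 3 (up): focus=O path=0 depth=1 children=['P', 'U', 'C', 'Y'] left=[] right=[] parent=M
Step 4 (up): focus=M path=root depth=0 children=['O'] (at root)
Step 5 (down 0): focus=O path=0 depth=1 children=['P', 'U', 'C', 'Y'] left=[] right=[] parent=M
Step 6 (set A): focus=A path=0 depth=1 children=['P', 'U', 'C', 'Y'] left=[] right=[] parent=M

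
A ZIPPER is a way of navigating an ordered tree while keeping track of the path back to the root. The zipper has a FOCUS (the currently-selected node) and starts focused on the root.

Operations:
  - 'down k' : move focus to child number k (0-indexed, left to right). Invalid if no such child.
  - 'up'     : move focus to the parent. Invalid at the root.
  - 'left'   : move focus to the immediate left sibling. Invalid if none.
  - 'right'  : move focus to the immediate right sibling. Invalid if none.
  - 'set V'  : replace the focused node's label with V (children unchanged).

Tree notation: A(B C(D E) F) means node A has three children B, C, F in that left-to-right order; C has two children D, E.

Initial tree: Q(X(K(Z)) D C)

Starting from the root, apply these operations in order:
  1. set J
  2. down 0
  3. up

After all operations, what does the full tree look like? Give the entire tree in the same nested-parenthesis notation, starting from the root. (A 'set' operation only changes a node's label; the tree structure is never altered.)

Step 1 (set J): focus=J path=root depth=0 children=['X', 'D', 'C'] (at root)
Step 2 (down 0): focus=X path=0 depth=1 children=['K'] left=[] right=['D', 'C'] parent=J
Step 3 (up): focus=J path=root depth=0 children=['X', 'D', 'C'] (at root)

Answer: J(X(K(Z)) D C)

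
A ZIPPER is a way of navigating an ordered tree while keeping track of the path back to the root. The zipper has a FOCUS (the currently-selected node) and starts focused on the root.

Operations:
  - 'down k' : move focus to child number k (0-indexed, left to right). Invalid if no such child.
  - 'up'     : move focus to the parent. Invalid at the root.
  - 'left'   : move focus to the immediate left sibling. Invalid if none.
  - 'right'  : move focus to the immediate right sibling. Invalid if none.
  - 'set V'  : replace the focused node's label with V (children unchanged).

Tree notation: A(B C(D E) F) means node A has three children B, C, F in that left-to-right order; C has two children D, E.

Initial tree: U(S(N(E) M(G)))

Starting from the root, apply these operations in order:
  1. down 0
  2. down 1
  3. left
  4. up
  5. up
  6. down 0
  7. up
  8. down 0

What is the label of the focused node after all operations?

Step 1 (down 0): focus=S path=0 depth=1 children=['N', 'M'] left=[] right=[] parent=U
Step 2 (down 1): focus=M path=0/1 depth=2 children=['G'] left=['N'] right=[] parent=S
Step 3 (left): focus=N path=0/0 depth=2 children=['E'] left=[] right=['M'] parent=S
Step 4 (up): focus=S path=0 depth=1 children=['N', 'M'] left=[] right=[] parent=U
Step 5 (up): focus=U path=root depth=0 children=['S'] (at root)
Step 6 (down 0): focus=S path=0 depth=1 children=['N', 'M'] left=[] right=[] parent=U
Step 7 (up): focus=U path=root depth=0 children=['S'] (at root)
Step 8 (down 0): focus=S path=0 depth=1 children=['N', 'M'] left=[] right=[] parent=U

Answer: S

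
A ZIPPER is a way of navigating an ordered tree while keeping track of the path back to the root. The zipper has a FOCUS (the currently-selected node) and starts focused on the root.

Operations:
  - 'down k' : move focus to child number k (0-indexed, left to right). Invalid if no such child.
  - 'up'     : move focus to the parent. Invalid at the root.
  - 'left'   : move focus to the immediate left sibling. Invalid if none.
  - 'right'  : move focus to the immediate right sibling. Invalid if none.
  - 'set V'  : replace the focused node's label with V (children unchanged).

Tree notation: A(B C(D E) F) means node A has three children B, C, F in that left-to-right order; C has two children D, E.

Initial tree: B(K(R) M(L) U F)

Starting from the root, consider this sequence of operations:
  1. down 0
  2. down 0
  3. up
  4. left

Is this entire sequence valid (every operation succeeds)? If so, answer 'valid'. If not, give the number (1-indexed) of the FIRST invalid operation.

Answer: 4

Derivation:
Step 1 (down 0): focus=K path=0 depth=1 children=['R'] left=[] right=['M', 'U', 'F'] parent=B
Step 2 (down 0): focus=R path=0/0 depth=2 children=[] left=[] right=[] parent=K
Step 3 (up): focus=K path=0 depth=1 children=['R'] left=[] right=['M', 'U', 'F'] parent=B
Step 4 (left): INVALID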